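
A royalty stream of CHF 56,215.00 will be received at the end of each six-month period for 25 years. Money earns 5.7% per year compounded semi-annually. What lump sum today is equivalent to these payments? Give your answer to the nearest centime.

CHF 1,488,514.99

This is an ordinary annuity: 50 payments of CHF 56,215.00 at the end of each six-month period.
Periodic rate r = 0.057/2 per half-year; n is counted in half-years.
PV = PMT × [(1 − (1+r)^−n)/r] = 56,215 × [1 − (1+r)^−50] / r = CHF 1,488,514.99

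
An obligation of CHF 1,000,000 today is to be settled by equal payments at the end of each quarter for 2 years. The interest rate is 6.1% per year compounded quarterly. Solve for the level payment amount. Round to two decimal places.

CHF 133,729.55

Level ordinary annuity; solve PV = PMT × [(1 − (1+r)^−n)/r] for PMT.
Periodic rate r = 0.061/4 per quarter; n is counted in quarters.
With n = 8: PMT = 1,000,000 / ([(1 − (1+r)^−n)/r]) = CHF 133,729.55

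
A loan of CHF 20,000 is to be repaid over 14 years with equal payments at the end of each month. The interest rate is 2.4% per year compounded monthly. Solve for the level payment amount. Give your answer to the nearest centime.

Level ordinary annuity; solve PV = PMT × [(1 − (1+r)^−n)/r] for PMT.
Periodic rate r = 0.024/12 per month; n is counted in months.
With n = 168: PMT = 20,000 / ([(1 − (1+r)^−n)/r]) = CHF 140.28

CHF 140.28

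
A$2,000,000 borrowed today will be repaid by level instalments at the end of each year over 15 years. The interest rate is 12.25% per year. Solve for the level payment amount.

A$297,578.22

Level ordinary annuity; solve PV = PMT × [(1 − (1+r)^−n)/r] for PMT.
Periodic rate r = 0.1225 per year.
With n = 15: PMT = 2,000,000 / ([(1 − (1+r)^−n)/r]) = A$297,578.22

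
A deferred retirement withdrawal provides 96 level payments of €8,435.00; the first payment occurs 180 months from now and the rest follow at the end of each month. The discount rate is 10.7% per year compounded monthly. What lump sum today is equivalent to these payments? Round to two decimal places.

Ordinary annuity of 96 payments, first payment at period 180.
Periodic rate r = 0.107/12 per month; n is counted in months.
The ordinary-annuity PV formula values the stream one period before the first payment (period 179); discount that back 179 periods:
PV₀ = 8,435 × [1 − (1+r)^−96] / r × (1+r)^−179 = €110,748.63

€110,748.63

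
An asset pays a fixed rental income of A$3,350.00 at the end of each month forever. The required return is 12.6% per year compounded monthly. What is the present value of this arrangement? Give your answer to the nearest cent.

A$319,047.62

Periodic rate r = 0.126/12 per month.
Level perpetuity: PV = PMT / r = 3,350 / (0.126/12) = A$319,047.62.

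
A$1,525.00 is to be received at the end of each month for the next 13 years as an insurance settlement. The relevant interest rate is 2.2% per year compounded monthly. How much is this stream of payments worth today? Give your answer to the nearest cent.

A$206,740.63

This is an ordinary annuity: 156 payments of A$1,525.00 at the end of each month.
Periodic rate r = 0.022/12 per month; n is counted in months.
PV = PMT × [(1 − (1+r)^−n)/r] = 1,525 × [1 − (1+r)^−156] / r = A$206,740.63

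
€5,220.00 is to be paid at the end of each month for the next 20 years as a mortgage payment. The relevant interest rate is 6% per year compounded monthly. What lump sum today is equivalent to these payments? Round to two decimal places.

€728,611.63

This is an ordinary annuity: 240 payments of €5,220.00 at the end of each month.
Periodic rate r = 0.06/12 per month; n is counted in months.
PV = PMT × [(1 − (1+r)^−n)/r] = 5,220 × [1 − (1+r)^−240] / r = €728,611.63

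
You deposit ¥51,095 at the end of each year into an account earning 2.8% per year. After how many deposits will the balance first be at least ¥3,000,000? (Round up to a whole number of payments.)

36 payments

Periodic rate r = 0.028 per year.
Ordinary annuity FV: 3,000,000 = 51,095 × [((1+r)^n − 1)/r].
(1+r)^n = 1 + 3,000,000 × r / 51,095, so n = ln(1 + 3,000,000·r/51,095) / ln(1+r) = 35.21.
Round up to a whole number of payments: n = 36.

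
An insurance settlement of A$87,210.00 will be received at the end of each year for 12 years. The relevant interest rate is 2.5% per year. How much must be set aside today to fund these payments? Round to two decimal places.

This is an ordinary annuity: 12 payments of A$87,210.00 at the end of each year.
Periodic rate r = 0.025 per year.
PV = PMT × [(1 − (1+r)^−n)/r] = 87,210 × [1 − (1+r)^−12] / r = A$894,579.65

A$894,579.65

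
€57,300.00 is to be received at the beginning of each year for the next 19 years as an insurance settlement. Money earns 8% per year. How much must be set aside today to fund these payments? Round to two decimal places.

This is an annuity due: 19 payments of €57,300.00 at the beginning of each year.
Periodic rate r = 0.08 per year.
PV = PMT × [(1 − (1+r)^−n)/r] × (1+r) = 57,300 × [1 − (1+r)^−19] / r × (1+r) = €594,309.13

€594,309.13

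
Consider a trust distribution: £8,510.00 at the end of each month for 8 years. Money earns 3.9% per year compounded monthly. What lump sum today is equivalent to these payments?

£700,826.17

This is an ordinary annuity: 96 payments of £8,510.00 at the end of each month.
Periodic rate r = 0.039/12 per month; n is counted in months.
PV = PMT × [(1 − (1+r)^−n)/r] = 8,510 × [1 − (1+r)^−96] / r = £700,826.17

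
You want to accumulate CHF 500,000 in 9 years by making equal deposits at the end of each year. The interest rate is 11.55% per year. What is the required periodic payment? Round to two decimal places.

CHF 34,489.99

Level ordinary annuity; solve FV = PMT × [((1+r)^n − 1)/r] for PMT.
Periodic rate r = 0.1155 per year.
With n = 9: PMT = 500,000 / ([((1+r)^n − 1)/r]) = CHF 34,489.99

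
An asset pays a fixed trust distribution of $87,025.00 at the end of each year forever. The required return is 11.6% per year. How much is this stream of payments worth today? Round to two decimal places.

Periodic rate r = 0.116 per year.
Level perpetuity: PV = PMT / r = 87,025 / (0.116) = $750,215.52.

$750,215.52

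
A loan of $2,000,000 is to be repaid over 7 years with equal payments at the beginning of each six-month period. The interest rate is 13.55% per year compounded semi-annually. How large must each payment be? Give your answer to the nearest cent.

$211,298.41

Level annuity due; solve PV = PMT × [(1 − (1+r)^−n)/r] × (1+r) for PMT.
Periodic rate r = 0.1355/2 per half-year; n is counted in half-years.
With n = 14: PMT = 2,000,000 / ([(1 − (1+r)^−n)/r] × (1+r)) = $211,298.41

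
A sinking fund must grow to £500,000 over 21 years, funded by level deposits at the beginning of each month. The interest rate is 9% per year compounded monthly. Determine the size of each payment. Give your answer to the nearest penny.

Level annuity due; solve FV = PMT × [((1+r)^n − 1)/r] × (1+r) for PMT.
Periodic rate r = 0.09/12 per month; n is counted in months.
With n = 252: PMT = 500,000 / ([((1+r)^n − 1)/r] × (1+r)) = £667.90

£667.90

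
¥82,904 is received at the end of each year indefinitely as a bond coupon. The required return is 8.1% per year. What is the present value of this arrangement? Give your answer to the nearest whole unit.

¥1,023,506

Periodic rate r = 0.081 per year.
Level perpetuity: PV = PMT / r = 82,904 / (0.081) = ¥1,023,506.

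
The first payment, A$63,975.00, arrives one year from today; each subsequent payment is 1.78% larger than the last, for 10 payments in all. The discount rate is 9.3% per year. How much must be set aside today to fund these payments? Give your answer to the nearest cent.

A$433,655.29

Periodic rate r = 0.093 per year.
Growing ordinary annuity: PV = PMT₁ × [1 − ((1+g)/(1+r))^n] / (r − g) = 63,975 × [1 − ((1+0.0178)/(1+r))^10] / (r − 0.0178) = A$433,655.29.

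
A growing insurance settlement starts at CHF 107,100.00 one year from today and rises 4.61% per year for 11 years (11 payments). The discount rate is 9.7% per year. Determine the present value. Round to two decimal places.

CHF 856,443.45

Periodic rate r = 0.097 per year.
Growing ordinary annuity: PV = PMT₁ × [1 − ((1+g)/(1+r))^n] / (r − g) = 107,100 × [1 − ((1+0.0461)/(1+r))^11] / (r − 0.0461) = CHF 856,443.45.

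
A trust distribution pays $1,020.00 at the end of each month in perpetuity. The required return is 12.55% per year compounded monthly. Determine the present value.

Periodic rate r = 0.1255/12 per month.
Level perpetuity: PV = PMT / r = 1,020 / (0.1255/12) = $97,529.88.

$97,529.88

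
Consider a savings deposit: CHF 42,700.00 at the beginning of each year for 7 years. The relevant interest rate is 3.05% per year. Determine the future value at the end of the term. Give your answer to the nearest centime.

CHF 337,677.12

This is an annuity due: 7 deposits of CHF 42,700.00 at the beginning of each year.
Periodic rate r = 0.0305 per year.
FV = PMT × [((1+r)^n − 1)/r] × (1+r) = 42,700 × [(1+r)^7 − 1] / r × (1+r) = CHF 337,677.12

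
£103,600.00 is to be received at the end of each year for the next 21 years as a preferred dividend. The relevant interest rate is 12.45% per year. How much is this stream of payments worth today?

£761,327.13

This is an ordinary annuity: 21 payments of £103,600.00 at the end of each year.
Periodic rate r = 0.1245 per year.
PV = PMT × [(1 − (1+r)^−n)/r] = 103,600 × [1 − (1+r)^−21] / r = £761,327.13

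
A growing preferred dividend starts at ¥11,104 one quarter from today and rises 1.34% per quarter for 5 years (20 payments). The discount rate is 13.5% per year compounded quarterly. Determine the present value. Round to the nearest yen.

¥179,026

Periodic rate r = 0.135/4 per quarter; n is counted in quarters.
Growing ordinary annuity: PV = PMT₁ × [1 − ((1+g)/(1+r))^n] / (r − g) = 11,104 × [1 − ((1+0.0134)/(1+r))^20] / (r − 0.0134) = ¥179,026.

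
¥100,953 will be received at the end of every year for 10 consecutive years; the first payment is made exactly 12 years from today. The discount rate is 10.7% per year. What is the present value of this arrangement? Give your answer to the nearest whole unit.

Ordinary annuity of 10 payments, first payment at period 12.
Periodic rate r = 0.107 per year.
The ordinary-annuity PV formula values the stream one period before the first payment (period 11); discount that back 11 periods:
PV₀ = 100,953 × [1 − (1+r)^−10] / r × (1+r)^−11 = ¥196,805

¥196,805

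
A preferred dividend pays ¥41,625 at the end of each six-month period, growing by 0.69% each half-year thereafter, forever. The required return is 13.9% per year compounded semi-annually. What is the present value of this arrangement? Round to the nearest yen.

¥664,936

Periodic rate r = 0.139/2 per half-year.
Growing perpetuity (Gordon): PV = PMT₁ / (r − g) = 41,625 / (r − 0.0069) = ¥664,936.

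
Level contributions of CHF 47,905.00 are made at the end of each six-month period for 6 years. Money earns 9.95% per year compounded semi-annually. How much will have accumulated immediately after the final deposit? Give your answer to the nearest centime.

This is an ordinary annuity: 12 deposits of CHF 47,905.00 at the end of each six-month period.
Periodic rate r = 0.0995/2 per half-year; n is counted in half-years.
FV = PMT × [((1+r)^n − 1)/r] = 47,905 × [(1+r)^12 − 1] / r = CHF 761,407.39

CHF 761,407.39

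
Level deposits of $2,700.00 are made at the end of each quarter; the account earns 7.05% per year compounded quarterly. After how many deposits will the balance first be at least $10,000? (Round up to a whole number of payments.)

Periodic rate r = 0.0705/4 per quarter; n is counted in quarters.
Ordinary annuity FV: 10,000 = 2,700 × [((1+r)^n − 1)/r].
(1+r)^n = 1 + 10,000 × r / 2,700, so n = ln(1 + 10,000·r/2,700) / ln(1+r) = 3.62.
Round up to a whole number of payments: n = 4.

4 payments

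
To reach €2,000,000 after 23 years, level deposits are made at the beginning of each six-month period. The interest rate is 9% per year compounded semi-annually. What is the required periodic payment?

€13,099.92

Level annuity due; solve FV = PMT × [((1+r)^n − 1)/r] × (1+r) for PMT.
Periodic rate r = 0.09/2 per half-year; n is counted in half-years.
With n = 46: PMT = 2,000,000 / ([((1+r)^n − 1)/r] × (1+r)) = €13,099.92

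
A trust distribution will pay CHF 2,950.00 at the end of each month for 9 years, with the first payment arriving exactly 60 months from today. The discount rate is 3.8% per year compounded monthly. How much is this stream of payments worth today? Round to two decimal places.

Ordinary annuity of 108 payments, first payment at period 60.
Periodic rate r = 0.038/12 per month; n is counted in months.
The ordinary-annuity PV formula values the stream one period before the first payment (period 59); discount that back 59 periods:
PV₀ = 2,950 × [1 − (1+r)^−108] / r × (1+r)^−59 = CHF 223,618.30

CHF 223,618.30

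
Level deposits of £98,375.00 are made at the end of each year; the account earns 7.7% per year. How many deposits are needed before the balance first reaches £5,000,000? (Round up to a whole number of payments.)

Periodic rate r = 0.077 per year.
Ordinary annuity FV: 5,000,000 = 98,375 × [((1+r)^n − 1)/r].
(1+r)^n = 1 + 5,000,000 × r / 98,375, so n = ln(1 + 5,000,000·r/98,375) / ln(1+r) = 21.46.
Round up to a whole number of payments: n = 22.

22 payments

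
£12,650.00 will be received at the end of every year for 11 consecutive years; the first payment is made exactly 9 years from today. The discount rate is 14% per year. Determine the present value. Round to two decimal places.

Ordinary annuity of 11 payments, first payment at period 9.
Periodic rate r = 0.14 per year.
The ordinary-annuity PV formula values the stream one period before the first payment (period 8); discount that back 8 periods:
PV₀ = 12,650 × [1 − (1+r)^−11] / r × (1+r)^−8 = £24,180.54

£24,180.54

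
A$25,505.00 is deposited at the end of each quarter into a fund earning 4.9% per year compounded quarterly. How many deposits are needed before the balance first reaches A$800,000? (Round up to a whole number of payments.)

Periodic rate r = 0.049/4 per quarter; n is counted in quarters.
Ordinary annuity FV: 800,000 = 25,505 × [((1+r)^n − 1)/r].
(1+r)^n = 1 + 800,000 × r / 25,505, so n = ln(1 + 800,000·r/25,505) / ln(1+r) = 26.71.
Round up to a whole number of payments: n = 27.

27 payments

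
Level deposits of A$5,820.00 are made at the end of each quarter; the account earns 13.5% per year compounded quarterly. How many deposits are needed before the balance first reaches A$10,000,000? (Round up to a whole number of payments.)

123 payments

Periodic rate r = 0.135/4 per quarter; n is counted in quarters.
Ordinary annuity FV: 10,000,000 = 5,820 × [((1+r)^n − 1)/r].
(1+r)^n = 1 + 10,000,000 × r / 5,820, so n = ln(1 + 10,000,000·r/5,820) / ln(1+r) = 122.84.
Round up to a whole number of payments: n = 123.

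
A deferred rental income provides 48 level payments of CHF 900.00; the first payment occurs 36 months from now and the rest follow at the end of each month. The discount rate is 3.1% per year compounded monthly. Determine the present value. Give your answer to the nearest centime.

Ordinary annuity of 48 payments, first payment at period 36.
Periodic rate r = 0.031/12 per month; n is counted in months.
The ordinary-annuity PV formula values the stream one period before the first payment (period 35); discount that back 35 periods:
PV₀ = 900 × [1 − (1+r)^−48] / r × (1+r)^−35 = CHF 37,075.97

CHF 37,075.97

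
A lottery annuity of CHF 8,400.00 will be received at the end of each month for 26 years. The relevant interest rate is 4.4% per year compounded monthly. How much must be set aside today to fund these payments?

CHF 1,559,629.24

This is an ordinary annuity: 312 payments of CHF 8,400.00 at the end of each month.
Periodic rate r = 0.044/12 per month; n is counted in months.
PV = PMT × [(1 − (1+r)^−n)/r] = 8,400 × [1 − (1+r)^−312] / r = CHF 1,559,629.24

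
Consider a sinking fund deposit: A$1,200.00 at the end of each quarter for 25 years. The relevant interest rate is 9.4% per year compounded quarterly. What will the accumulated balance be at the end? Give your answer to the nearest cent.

This is an ordinary annuity: 100 deposits of A$1,200.00 at the end of each quarter.
Periodic rate r = 0.094/4 per quarter; n is counted in quarters.
FV = PMT × [((1+r)^n − 1)/r] = 1,200 × [(1+r)^100 − 1] / r = A$470,008.59

A$470,008.59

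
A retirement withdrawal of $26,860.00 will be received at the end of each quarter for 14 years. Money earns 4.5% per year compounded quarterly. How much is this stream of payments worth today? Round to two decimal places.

$1,111,482.47

This is an ordinary annuity: 56 payments of $26,860.00 at the end of each quarter.
Periodic rate r = 0.045/4 per quarter; n is counted in quarters.
PV = PMT × [(1 − (1+r)^−n)/r] = 26,860 × [1 − (1+r)^−56] / r = $1,111,482.47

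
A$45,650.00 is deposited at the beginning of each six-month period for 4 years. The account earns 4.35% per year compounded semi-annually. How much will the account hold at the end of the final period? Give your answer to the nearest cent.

This is an annuity due: 8 deposits of A$45,650.00 at the beginning of each six-month period.
Periodic rate r = 0.0435/2 per half-year; n is counted in half-years.
FV = PMT × [((1+r)^n − 1)/r] × (1+r) = 45,650 × [(1+r)^8 − 1] / r × (1+r) = A$402,818.44

A$402,818.44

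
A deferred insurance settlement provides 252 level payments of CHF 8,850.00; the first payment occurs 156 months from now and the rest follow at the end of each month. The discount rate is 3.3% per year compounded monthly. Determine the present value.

CHF 1,050,120.45

Ordinary annuity of 252 payments, first payment at period 156.
Periodic rate r = 0.033/12 per month; n is counted in months.
The ordinary-annuity PV formula values the stream one period before the first payment (period 155); discount that back 155 periods:
PV₀ = 8,850 × [1 − (1+r)^−252] / r × (1+r)^−155 = CHF 1,050,120.45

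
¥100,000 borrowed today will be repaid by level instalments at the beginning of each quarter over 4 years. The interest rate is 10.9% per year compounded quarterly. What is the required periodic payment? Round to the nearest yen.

Level annuity due; solve PV = PMT × [(1 − (1+r)^−n)/r] × (1+r) for PMT.
Periodic rate r = 0.109/4 per quarter; n is counted in quarters.
With n = 16: PMT = 100,000 / ([(1 − (1+r)^−n)/r] × (1+r)) = ¥7,588

¥7,588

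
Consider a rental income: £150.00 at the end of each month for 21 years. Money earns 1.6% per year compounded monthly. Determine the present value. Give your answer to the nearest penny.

£32,086.91

This is an ordinary annuity: 252 payments of £150.00 at the end of each month.
Periodic rate r = 0.016/12 per month; n is counted in months.
PV = PMT × [(1 − (1+r)^−n)/r] = 150 × [1 − (1+r)^−252] / r = £32,086.91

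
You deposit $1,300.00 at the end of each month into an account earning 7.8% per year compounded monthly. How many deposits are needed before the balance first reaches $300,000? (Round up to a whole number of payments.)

Periodic rate r = 0.078/12 per month; n is counted in months.
Ordinary annuity FV: 300,000 = 1,300 × [((1+r)^n − 1)/r].
(1+r)^n = 1 + 300,000 × r / 1,300, so n = ln(1 + 300,000·r/1,300) / ln(1+r) = 141.43.
Round up to a whole number of payments: n = 142.

142 payments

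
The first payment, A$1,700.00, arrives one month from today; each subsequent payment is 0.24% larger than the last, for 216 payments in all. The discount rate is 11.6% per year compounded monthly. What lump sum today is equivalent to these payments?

A$184,794.20

Periodic rate r = 0.116/12 per month; n is counted in months.
Growing ordinary annuity: PV = PMT₁ × [1 − ((1+g)/(1+r))^n] / (r − g) = 1,700 × [1 − ((1+0.0024)/(1+r))^216] / (r − 0.0024) = A$184,794.20.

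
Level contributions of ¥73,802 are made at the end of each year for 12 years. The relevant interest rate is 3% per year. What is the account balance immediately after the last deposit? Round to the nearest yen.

This is an ordinary annuity: 12 deposits of ¥73,802 at the end of each year.
Periodic rate r = 0.03 per year.
FV = PMT × [((1+r)^n − 1)/r] = 73,802 × [(1+r)^12 − 1] / r = ¥1,047,400

¥1,047,400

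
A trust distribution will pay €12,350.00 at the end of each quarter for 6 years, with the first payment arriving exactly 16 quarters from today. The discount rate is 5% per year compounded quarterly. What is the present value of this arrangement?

€211,406.98

Ordinary annuity of 24 payments, first payment at period 16.
Periodic rate r = 0.05/4 per quarter; n is counted in quarters.
The ordinary-annuity PV formula values the stream one period before the first payment (period 15); discount that back 15 periods:
PV₀ = 12,350 × [1 − (1+r)^−24] / r × (1+r)^−15 = €211,406.98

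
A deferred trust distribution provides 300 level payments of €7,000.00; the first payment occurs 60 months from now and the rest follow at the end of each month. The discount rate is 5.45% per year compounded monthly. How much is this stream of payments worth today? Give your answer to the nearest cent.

€876,743.92

Ordinary annuity of 300 payments, first payment at period 60.
Periodic rate r = 0.0545/12 per month; n is counted in months.
The ordinary-annuity PV formula values the stream one period before the first payment (period 59); discount that back 59 periods:
PV₀ = 7,000 × [1 − (1+r)^−300] / r × (1+r)^−59 = €876,743.92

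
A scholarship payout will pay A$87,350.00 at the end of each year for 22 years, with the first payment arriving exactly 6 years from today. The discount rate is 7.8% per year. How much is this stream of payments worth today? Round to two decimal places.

Ordinary annuity of 22 payments, first payment at period 6.
Periodic rate r = 0.078 per year.
The ordinary-annuity PV formula values the stream one period before the first payment (period 5); discount that back 5 periods:
PV₀ = 87,350 × [1 − (1+r)^−22] / r × (1+r)^−5 = A$621,874.52

A$621,874.52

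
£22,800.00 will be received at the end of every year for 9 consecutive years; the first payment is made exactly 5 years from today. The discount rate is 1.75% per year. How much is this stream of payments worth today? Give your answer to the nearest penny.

£175,712.72

Ordinary annuity of 9 payments, first payment at period 5.
Periodic rate r = 0.0175 per year.
The ordinary-annuity PV formula values the stream one period before the first payment (period 4); discount that back 4 periods:
PV₀ = 22,800 × [1 − (1+r)^−9] / r × (1+r)^−4 = £175,712.72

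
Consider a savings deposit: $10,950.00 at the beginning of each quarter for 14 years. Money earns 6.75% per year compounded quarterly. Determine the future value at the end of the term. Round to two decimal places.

This is an annuity due: 56 deposits of $10,950.00 at the beginning of each quarter.
Periodic rate r = 0.0675/4 per quarter; n is counted in quarters.
FV = PMT × [((1+r)^n − 1)/r] × (1+r) = 10,950 × [(1+r)^56 − 1] / r × (1+r) = $1,024,470.40

$1,024,470.40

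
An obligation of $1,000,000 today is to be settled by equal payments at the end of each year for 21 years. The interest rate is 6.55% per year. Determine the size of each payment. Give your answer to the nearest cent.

$88,977.93

Level ordinary annuity; solve PV = PMT × [(1 − (1+r)^−n)/r] for PMT.
Periodic rate r = 0.0655 per year.
With n = 21: PMT = 1,000,000 / ([(1 − (1+r)^−n)/r]) = $88,977.93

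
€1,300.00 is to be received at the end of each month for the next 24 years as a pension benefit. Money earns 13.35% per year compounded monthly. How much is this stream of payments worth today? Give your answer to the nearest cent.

€112,025.05

This is an ordinary annuity: 288 payments of €1,300.00 at the end of each month.
Periodic rate r = 0.1335/12 per month; n is counted in months.
PV = PMT × [(1 − (1+r)^−n)/r] = 1,300 × [1 − (1+r)^−288] / r = €112,025.05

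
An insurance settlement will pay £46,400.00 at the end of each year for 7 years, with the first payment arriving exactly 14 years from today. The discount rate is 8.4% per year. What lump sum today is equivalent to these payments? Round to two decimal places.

Ordinary annuity of 7 payments, first payment at period 14.
Periodic rate r = 0.084 per year.
The ordinary-annuity PV formula values the stream one period before the first payment (period 13); discount that back 13 periods:
PV₀ = 46,400 × [1 − (1+r)^−7] / r × (1+r)^−13 = £83,512.94

£83,512.94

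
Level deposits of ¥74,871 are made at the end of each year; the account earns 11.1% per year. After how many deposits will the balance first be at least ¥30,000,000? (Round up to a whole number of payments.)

37 payments

Periodic rate r = 0.111 per year.
Ordinary annuity FV: 30,000,000 = 74,871 × [((1+r)^n − 1)/r].
(1+r)^n = 1 + 30,000,000 × r / 74,871, so n = ln(1 + 30,000,000·r/74,871) / ln(1+r) = 36.26.
Round up to a whole number of payments: n = 37.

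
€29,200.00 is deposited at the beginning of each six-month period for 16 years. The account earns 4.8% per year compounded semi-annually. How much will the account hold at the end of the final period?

€1,415,288.38

This is an annuity due: 32 deposits of €29,200.00 at the beginning of each six-month period.
Periodic rate r = 0.048/2 per half-year; n is counted in half-years.
FV = PMT × [((1+r)^n − 1)/r] × (1+r) = 29,200 × [(1+r)^32 − 1] / r × (1+r) = €1,415,288.38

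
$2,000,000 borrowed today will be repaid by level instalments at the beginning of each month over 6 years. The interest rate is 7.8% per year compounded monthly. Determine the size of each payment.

Level annuity due; solve PV = PMT × [(1 − (1+r)^−n)/r] × (1+r) for PMT.
Periodic rate r = 0.078/12 per month; n is counted in months.
With n = 72: PMT = 2,000,000 / ([(1 − (1+r)^−n)/r] × (1+r)) = $34,646.29

$34,646.29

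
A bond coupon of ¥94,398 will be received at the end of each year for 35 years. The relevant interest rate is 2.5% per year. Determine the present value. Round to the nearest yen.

¥2,184,857

This is an ordinary annuity: 35 payments of ¥94,398 at the end of each year.
Periodic rate r = 0.025 per year.
PV = PMT × [(1 − (1+r)^−n)/r] = 94,398 × [1 − (1+r)^−35] / r = ¥2,184,857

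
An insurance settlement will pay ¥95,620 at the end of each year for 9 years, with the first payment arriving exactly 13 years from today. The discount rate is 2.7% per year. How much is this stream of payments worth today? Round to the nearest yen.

Ordinary annuity of 9 payments, first payment at period 13.
Periodic rate r = 0.027 per year.
The ordinary-annuity PV formula values the stream one period before the first payment (period 12); discount that back 12 periods:
PV₀ = 95,620 × [1 − (1+r)^−9] / r × (1+r)^−12 = ¥548,429

¥548,429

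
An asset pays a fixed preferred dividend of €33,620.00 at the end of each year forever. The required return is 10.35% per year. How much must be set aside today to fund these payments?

Periodic rate r = 0.1035 per year.
Level perpetuity: PV = PMT / r = 33,620 / (0.1035) = €324,830.92.

€324,830.92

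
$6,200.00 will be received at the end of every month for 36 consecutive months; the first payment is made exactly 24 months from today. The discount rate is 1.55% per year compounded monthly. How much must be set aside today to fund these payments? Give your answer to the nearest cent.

Ordinary annuity of 36 payments, first payment at period 24.
Periodic rate r = 0.0155/12 per month; n is counted in months.
The ordinary-annuity PV formula values the stream one period before the first payment (period 23); discount that back 23 periods:
PV₀ = 6,200 × [1 − (1+r)^−36] / r × (1+r)^−23 = $211,576.91

$211,576.91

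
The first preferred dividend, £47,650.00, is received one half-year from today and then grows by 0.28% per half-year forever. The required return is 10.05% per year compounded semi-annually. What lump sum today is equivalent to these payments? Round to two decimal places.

£1,004,214.96

Periodic rate r = 0.1005/2 per half-year.
Growing perpetuity (Gordon): PV = PMT₁ / (r − g) = 47,650 / (r − 0.0028) = £1,004,214.96.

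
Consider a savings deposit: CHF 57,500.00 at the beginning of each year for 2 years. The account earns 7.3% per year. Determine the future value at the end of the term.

This is an annuity due: 2 deposits of CHF 57,500.00 at the beginning of each year.
Periodic rate r = 0.073 per year.
FV = PMT × [((1+r)^n − 1)/r] × (1+r) = 57,500 × [(1+r)^2 − 1] / r × (1+r) = CHF 127,898.92

CHF 127,898.92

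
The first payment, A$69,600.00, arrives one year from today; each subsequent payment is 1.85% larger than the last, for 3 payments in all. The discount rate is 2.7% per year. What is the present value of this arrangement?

A$201,632.55

Periodic rate r = 0.027 per year.
Growing ordinary annuity: PV = PMT₁ × [1 − ((1+g)/(1+r))^n] / (r − g) = 69,600 × [1 − ((1+0.0185)/(1+r))^3] / (r − 0.0185) = A$201,632.55.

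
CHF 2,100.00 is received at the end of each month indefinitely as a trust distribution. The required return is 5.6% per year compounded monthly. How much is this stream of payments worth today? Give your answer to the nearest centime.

Periodic rate r = 0.056/12 per month.
Level perpetuity: PV = PMT / r = 2,100 / (0.056/12) = CHF 450,000.00.

CHF 450,000.00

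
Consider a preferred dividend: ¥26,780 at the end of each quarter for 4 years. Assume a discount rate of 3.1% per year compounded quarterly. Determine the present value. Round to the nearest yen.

¥401,520

This is an ordinary annuity: 16 payments of ¥26,780 at the end of each quarter.
Periodic rate r = 0.031/4 per quarter; n is counted in quarters.
PV = PMT × [(1 − (1+r)^−n)/r] = 26,780 × [1 − (1+r)^−16] / r = ¥401,520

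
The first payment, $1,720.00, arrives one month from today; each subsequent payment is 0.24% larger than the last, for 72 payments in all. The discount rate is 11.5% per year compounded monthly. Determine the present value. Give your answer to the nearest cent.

$96,250.02

Periodic rate r = 0.115/12 per month; n is counted in months.
Growing ordinary annuity: PV = PMT₁ × [1 − ((1+g)/(1+r))^n] / (r − g) = 1,720 × [1 − ((1+0.0024)/(1+r))^72] / (r − 0.0024) = $96,250.02.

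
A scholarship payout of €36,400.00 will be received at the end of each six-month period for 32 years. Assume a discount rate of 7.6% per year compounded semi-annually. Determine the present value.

This is an ordinary annuity: 64 payments of €36,400.00 at the end of each six-month period.
Periodic rate r = 0.076/2 per half-year; n is counted in half-years.
PV = PMT × [(1 − (1+r)^−n)/r] = 36,400 × [1 − (1+r)^−64] / r = €869,853.29

€869,853.29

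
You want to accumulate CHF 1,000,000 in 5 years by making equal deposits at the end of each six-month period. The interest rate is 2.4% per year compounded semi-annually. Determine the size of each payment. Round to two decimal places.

CHF 94,718.06

Level ordinary annuity; solve FV = PMT × [((1+r)^n − 1)/r] for PMT.
Periodic rate r = 0.024/2 per half-year; n is counted in half-years.
With n = 10: PMT = 1,000,000 / ([((1+r)^n − 1)/r]) = CHF 94,718.06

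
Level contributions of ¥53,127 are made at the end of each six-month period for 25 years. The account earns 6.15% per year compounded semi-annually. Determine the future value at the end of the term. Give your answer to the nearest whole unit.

This is an ordinary annuity: 50 deposits of ¥53,127 at the end of each six-month period.
Periodic rate r = 0.0615/2 per half-year; n is counted in half-years.
FV = PMT × [((1+r)^n − 1)/r] = 53,127 × [(1+r)^50 − 1] / r = ¥6,127,133

¥6,127,133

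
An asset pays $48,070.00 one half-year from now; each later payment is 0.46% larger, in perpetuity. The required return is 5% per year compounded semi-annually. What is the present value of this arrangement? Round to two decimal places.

$2,356,372.55

Periodic rate r = 0.05/2 per half-year.
Growing perpetuity (Gordon): PV = PMT₁ / (r − g) = 48,070 / (r − 0.0046) = $2,356,372.55.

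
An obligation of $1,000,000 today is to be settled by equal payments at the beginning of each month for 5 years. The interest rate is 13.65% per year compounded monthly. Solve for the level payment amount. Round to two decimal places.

$22,827.53

Level annuity due; solve PV = PMT × [(1 − (1+r)^−n)/r] × (1+r) for PMT.
Periodic rate r = 0.1365/12 per month; n is counted in months.
With n = 60: PMT = 1,000,000 / ([(1 − (1+r)^−n)/r] × (1+r)) = $22,827.53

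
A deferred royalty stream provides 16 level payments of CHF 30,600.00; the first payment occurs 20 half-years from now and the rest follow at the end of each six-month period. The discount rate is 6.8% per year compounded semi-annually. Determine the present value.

CHF 197,548.00

Ordinary annuity of 16 payments, first payment at period 20.
Periodic rate r = 0.068/2 per half-year; n is counted in half-years.
The ordinary-annuity PV formula values the stream one period before the first payment (period 19); discount that back 19 periods:
PV₀ = 30,600 × [1 − (1+r)^−16] / r × (1+r)^−19 = CHF 197,548.00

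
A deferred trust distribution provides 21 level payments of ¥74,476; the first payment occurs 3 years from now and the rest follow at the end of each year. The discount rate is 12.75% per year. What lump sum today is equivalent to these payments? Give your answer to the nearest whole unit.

Ordinary annuity of 21 payments, first payment at period 3.
Periodic rate r = 0.1275 per year.
The ordinary-annuity PV formula values the stream one period before the first payment (period 2); discount that back 2 periods:
PV₀ = 74,476 × [1 − (1+r)^−21] / r × (1+r)^−2 = ¥422,519

¥422,519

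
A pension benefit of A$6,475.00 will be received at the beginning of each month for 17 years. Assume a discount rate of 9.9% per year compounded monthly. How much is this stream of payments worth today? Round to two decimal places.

A$643,264.42

This is an annuity due: 204 payments of A$6,475.00 at the beginning of each month.
Periodic rate r = 0.099/12 per month; n is counted in months.
PV = PMT × [(1 − (1+r)^−n)/r] × (1+r) = 6,475 × [1 − (1+r)^−204] / r × (1+r) = A$643,264.42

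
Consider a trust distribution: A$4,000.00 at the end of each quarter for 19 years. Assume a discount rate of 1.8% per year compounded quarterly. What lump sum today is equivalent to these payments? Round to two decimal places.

A$256,983.65

This is an ordinary annuity: 76 payments of A$4,000.00 at the end of each quarter.
Periodic rate r = 0.018/4 per quarter; n is counted in quarters.
PV = PMT × [(1 − (1+r)^−n)/r] = 4,000 × [1 − (1+r)^−76] / r = A$256,983.65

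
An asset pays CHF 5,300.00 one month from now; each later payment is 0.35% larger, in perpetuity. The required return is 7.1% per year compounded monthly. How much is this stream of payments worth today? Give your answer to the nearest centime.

Periodic rate r = 0.071/12 per month.
Growing perpetuity (Gordon): PV = PMT₁ / (r − g) = 5,300 / (r − 0.0035) = CHF 2,193,103.45.

CHF 2,193,103.45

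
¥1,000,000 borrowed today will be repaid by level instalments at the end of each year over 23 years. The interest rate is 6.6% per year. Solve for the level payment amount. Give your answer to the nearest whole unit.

¥85,706

Level ordinary annuity; solve PV = PMT × [(1 − (1+r)^−n)/r] for PMT.
Periodic rate r = 0.066 per year.
With n = 23: PMT = 1,000,000 / ([(1 − (1+r)^−n)/r]) = ¥85,706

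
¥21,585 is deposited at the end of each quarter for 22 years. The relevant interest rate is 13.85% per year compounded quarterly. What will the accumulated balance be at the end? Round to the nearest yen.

This is an ordinary annuity: 88 deposits of ¥21,585 at the end of each quarter.
Periodic rate r = 0.1385/4 per quarter; n is counted in quarters.
FV = PMT × [((1+r)^n − 1)/r] = 21,585 × [(1+r)^88 − 1] / r = ¥11,840,780

¥11,840,780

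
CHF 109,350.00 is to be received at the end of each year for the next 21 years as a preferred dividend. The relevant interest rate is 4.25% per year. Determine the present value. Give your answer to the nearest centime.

This is an ordinary annuity: 21 payments of CHF 109,350.00 at the end of each year.
Periodic rate r = 0.0425 per year.
PV = PMT × [(1 − (1+r)^−n)/r] = 109,350 × [1 − (1+r)^−21] / r = CHF 1,499,365.85

CHF 1,499,365.85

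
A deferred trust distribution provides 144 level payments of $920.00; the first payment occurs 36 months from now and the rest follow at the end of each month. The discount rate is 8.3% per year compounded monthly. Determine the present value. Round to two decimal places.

$65,770.13

Ordinary annuity of 144 payments, first payment at period 36.
Periodic rate r = 0.083/12 per month; n is counted in months.
The ordinary-annuity PV formula values the stream one period before the first payment (period 35); discount that back 35 periods:
PV₀ = 920 × [1 − (1+r)^−144] / r × (1+r)^−35 = $65,770.13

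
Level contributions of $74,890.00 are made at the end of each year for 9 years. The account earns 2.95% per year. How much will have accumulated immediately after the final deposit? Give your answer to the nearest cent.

$759,267.25

This is an ordinary annuity: 9 deposits of $74,890.00 at the end of each year.
Periodic rate r = 0.0295 per year.
FV = PMT × [((1+r)^n − 1)/r] = 74,890 × [(1+r)^9 − 1] / r = $759,267.25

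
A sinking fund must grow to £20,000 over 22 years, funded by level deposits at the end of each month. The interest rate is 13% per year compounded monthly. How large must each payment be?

£13.38

Level ordinary annuity; solve FV = PMT × [((1+r)^n − 1)/r] for PMT.
Periodic rate r = 0.13/12 per month; n is counted in months.
With n = 264: PMT = 20,000 / ([((1+r)^n − 1)/r]) = £13.38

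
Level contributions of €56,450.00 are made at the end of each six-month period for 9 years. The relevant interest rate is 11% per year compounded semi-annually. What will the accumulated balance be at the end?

€1,664,214.01

This is an ordinary annuity: 18 deposits of €56,450.00 at the end of each six-month period.
Periodic rate r = 0.11/2 per half-year; n is counted in half-years.
FV = PMT × [((1+r)^n − 1)/r] = 56,450 × [(1+r)^18 − 1] / r = €1,664,214.01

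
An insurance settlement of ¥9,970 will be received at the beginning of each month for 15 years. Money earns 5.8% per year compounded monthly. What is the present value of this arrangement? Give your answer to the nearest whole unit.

¥1,202,534

This is an annuity due: 180 payments of ¥9,970 at the beginning of each month.
Periodic rate r = 0.058/12 per month; n is counted in months.
PV = PMT × [(1 − (1+r)^−n)/r] × (1+r) = 9,970 × [1 − (1+r)^−180] / r × (1+r) = ¥1,202,534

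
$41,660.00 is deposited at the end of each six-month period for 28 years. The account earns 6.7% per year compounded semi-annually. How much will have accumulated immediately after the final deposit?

This is an ordinary annuity: 56 deposits of $41,660.00 at the end of each six-month period.
Periodic rate r = 0.067/2 per half-year; n is counted in half-years.
FV = PMT × [((1+r)^n − 1)/r] = 41,660 × [(1+r)^56 − 1] / r = $6,627,988.47

$6,627,988.47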